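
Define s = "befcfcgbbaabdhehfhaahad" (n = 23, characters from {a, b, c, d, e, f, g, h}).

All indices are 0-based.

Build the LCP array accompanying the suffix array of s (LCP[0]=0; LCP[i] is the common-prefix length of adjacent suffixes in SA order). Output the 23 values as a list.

[0, 2, 1, 1, 1, 0, 1, 1, 1, 0, 1, 0, 1, 0, 1, 0, 2, 1, 0, 0, 2, 1, 1]

rank→(start, suffix):
  0 → (9, 'aabdhehfhaahad')
  1 → (18, 'aahad')
  2 → (10, 'abdhehfhaahad')
  3 → (21, 'ad')
  4 → (19, 'ahad')
  5 → (8, 'baabdhehfhaahad')
  6 → (7, 'bbaabdhehfhaahad')
  7 → (11, 'bdhehfhaahad')
  8 → (0, 'befcfcgbbaabdhehfhaahad')
  9 → (3, 'cfcgbbaabdhehfhaahad')
  10 → (5, 'cgbbaabdhehfhaahad')
  11 → (22, 'd')
  12 → (12, 'dhehfhaahad')
  13 → (1, 'efcfcgbbaabdhehfhaahad')
  14 → (14, 'ehfhaahad')
  15 → (2, 'fcfcgbbaabdhehfhaahad')
  16 → (4, 'fcgbbaabdhehfhaahad')
  17 → (16, 'fhaahad')
  18 → (6, 'gbbaabdhehfhaahad')
  19 → (17, 'haahad')
  20 → (20, 'had')
  21 → (13, 'hehfhaahad')
  22 → (15, 'hfhaahad')

SA = [9, 18, 10, 21, 19, 8, 7, 11, 0, 3, 5, 22, 12, 1, 14, 2, 4, 16, 6, 17, 20, 13, 15]
[i] adj suffixes → lcp
  [1] 9/18 → 2 ('aa')
  [2] 18/10 → 1 ('a')
  [3] 10/21 → 1 ('a')
  [4] 21/19 → 1 ('a')
  [5] 19/8 → 0 ('')
  [6] 8/7 → 1 ('b')
  [7] 7/11 → 1 ('b')
  [8] 11/0 → 1 ('b')
  [9] 0/3 → 0 ('')
  [10] 3/5 → 1 ('c')
  [11] 5/22 → 0 ('')
  [12] 22/12 → 1 ('d')
  [13] 12/1 → 0 ('')
  [14] 1/14 → 1 ('e')
  [15] 14/2 → 0 ('')
  [16] 2/4 → 2 ('fc')
  [17] 4/16 → 1 ('f')
  [18] 16/6 → 0 ('')
  [19] 6/17 → 0 ('')
  [20] 17/20 → 2 ('ha')
  [21] 20/13 → 1 ('h')
  [22] 13/15 → 1 ('h')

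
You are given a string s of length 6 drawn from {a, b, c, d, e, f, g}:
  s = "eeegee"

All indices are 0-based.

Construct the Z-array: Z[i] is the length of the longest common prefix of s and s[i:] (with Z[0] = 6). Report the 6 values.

[6, 2, 1, 0, 2, 1]

Z[0]=6
i=1: fresh scan; Z[1]=2 extend→box=[1,3)
i=2: min(r-i=1, Z[1]=2)=1; Z[2]=1
i=3: fresh scan; Z[3]=0
i=4: fresh scan; Z[4]=2 extend→box=[4,6)
i=5: min(r-i=1, Z[1]=2)=1; Z[5]=1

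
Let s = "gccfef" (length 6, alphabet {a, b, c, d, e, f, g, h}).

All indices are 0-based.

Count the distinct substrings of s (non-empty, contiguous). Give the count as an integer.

19

rank→(start, suffix):
  0 → (1, 'ccfef')
  1 → (2, 'cfef')
  2 → (4, 'ef')
  3 → (5, 'f')
  4 → (3, 'fef')
  5 → (0, 'gccfef')

SA = [1, 2, 4, 5, 3, 0]
[i] adj suffixes → lcp
  [1] 1/2 → 1 ('c')
  [2] 2/4 → 0 ('')
  [3] 4/5 → 0 ('')
  [4] 5/3 → 1 ('f')
  [5] 3/0 → 0 ('')

n(n+1)/2 = 6·7/2 = 21
Σ LCP = 0 + 1 + 0 + 0 + 1 + 0 = 2
distinct = 21 − 2 = 19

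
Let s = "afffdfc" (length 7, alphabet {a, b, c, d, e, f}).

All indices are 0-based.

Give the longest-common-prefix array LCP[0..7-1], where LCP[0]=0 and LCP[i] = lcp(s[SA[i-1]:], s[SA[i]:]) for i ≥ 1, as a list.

[0, 0, 0, 0, 1, 1, 2]

sorted suffixes:
  #0 SA[0]=0  'afffdfc'
  #1 SA[1]=6  'c'
  #2 SA[2]=4  'dfc'
  #3 SA[3]=5  'fc'
  #4 SA[4]=3  'fdfc'
  #5 SA[5]=2  'ffdfc'
  #6 SA[6]=1  'fffdfc'

SA = [0, 6, 4, 5, 3, 2, 1]
[i] adj suffixes → lcp
  [1] 0/6 → 0 ('')
  [2] 6/4 → 0 ('')
  [3] 4/5 → 0 ('')
  [4] 5/3 → 1 ('f')
  [5] 3/2 → 1 ('f')
  [6] 2/1 → 2 ('ff')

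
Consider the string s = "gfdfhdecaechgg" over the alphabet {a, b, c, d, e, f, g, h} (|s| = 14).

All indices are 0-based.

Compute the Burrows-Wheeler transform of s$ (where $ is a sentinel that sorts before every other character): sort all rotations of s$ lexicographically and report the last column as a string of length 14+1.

rank  rotation         last
    0  $gfdfhdecaechgg  g
    1  aechgg$gfdfhdec  c
    2  caechgg$gfdfhde  e
    3  chgg$gfdfhdecae  e
    4  decaechgg$gfdfh  h
    5  dfhdecaechgg$gf  f
    6  ecaechgg$gfdfhd  d
    7  echgg$gfdfhdeca  a
    8  fdfhdecaechgg$g  g
    9  fhdecaechgg$gfd  d
   10  g$gfdfhdecaechg  g
   11  gfdfhdecaechgg$  $
   12  gg$gfdfhdecaech  h
   13  hdecaechgg$gfdf  f
   14  hgg$gfdfhdecaec  c

gceehfdagdg$hfc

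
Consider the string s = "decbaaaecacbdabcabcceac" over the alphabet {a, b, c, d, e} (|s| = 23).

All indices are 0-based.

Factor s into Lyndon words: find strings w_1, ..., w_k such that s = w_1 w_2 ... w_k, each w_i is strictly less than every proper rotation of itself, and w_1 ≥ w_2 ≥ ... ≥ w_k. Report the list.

["de", "c", "b", "aaaecacbdabcabcceac"]

emit factor 1: 'de' (i=0, period=2)
emit factor 2: 'c' (i=2, period=1)
emit factor 3: 'b' (i=3, period=1)
emit factor 4: 'aaaecacbdabcabcceac' (i=4, period=19)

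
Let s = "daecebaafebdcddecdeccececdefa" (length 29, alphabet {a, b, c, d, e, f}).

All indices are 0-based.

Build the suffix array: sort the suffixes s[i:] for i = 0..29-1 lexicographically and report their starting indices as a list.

[28, 6, 1, 7, 5, 10, 19, 12, 16, 24, 3, 22, 20, 0, 11, 13, 17, 14, 25, 4, 9, 18, 15, 23, 2, 21, 26, 27, 8]

sorted suffixes:
  #0 SA[0]=28  'a'
  #1 SA[1]=6  'aafebdcddecdeccececdefa'
  #2 SA[2]=1  'aecebaafebdcddecdeccececdefa'
  #3 SA[3]=7  'afebdcddecdeccececdefa'
  #4 SA[4]=5  'baafebdcddecdeccececdefa'
  #5 SA[5]=10  'bdcddecdeccececdefa'
  #6 SA[6]=19  'ccececdefa'
  #7 SA[7]=12  'cddecdeccececdefa'
  #8 SA[8]=16  'cdeccececdefa'
  #9 SA[9]=24  'cdefa'
  #10 SA[10]=3  'cebaafebdcddecdeccececdefa'
  #11 SA[11]=22  'cecdefa'
  #12 SA[12]=20  'cececdefa'
  #13 SA[13]=0  'daecebaafebdcddecdeccececdefa'
  #14 SA[14]=11  'dcddecdeccececdefa'
  #15 SA[15]=13  'ddecdeccececdefa'
  #16 SA[16]=17  'deccececdefa'
  #17 SA[17]=14  'decdeccececdefa'
  #18 SA[18]=25  'defa'
  #19 SA[19]=4  'ebaafebdcddecdeccececdefa'
  #20 SA[20]=9  'ebdcddecdeccececdefa'
  #21 SA[21]=18  'eccececdefa'
  #22 SA[22]=15  'ecdeccececdefa'
  #23 SA[23]=23  'ecdefa'
  #24 SA[24]=2  'ecebaafebdcddecdeccececdefa'
  #25 SA[25]=21  'ececdefa'
  #26 SA[26]=26  'efa'
  #27 SA[27]=27  'fa'
  #28 SA[28]=8  'febdcddecdeccececdefa'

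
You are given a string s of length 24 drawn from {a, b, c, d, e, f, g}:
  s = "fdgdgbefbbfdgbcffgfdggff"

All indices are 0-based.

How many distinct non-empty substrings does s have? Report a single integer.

271

rank | idx | suffix
   0 |   8 | bbfdgbcffgfdggff
   1 |  13 | bcffgfdggff
   2 |   5 | befbbfdgbcffgfdggff
   3 |   9 | bfdgbcffgfdggff
   4 |  14 | cffgfdggff
   5 |  11 | dgbcffgfdggff
   6 |   3 | dgbefbbfdgbcffgfdggff
   7 |   1 | dgdgbefbbfdgbcffgfdggff
   8 |  19 | dggff
   9 |   6 | efbbfdgbcffgfdggff
  10 |  23 | f
  11 |   7 | fbbfdgbcffgfdggff
  12 |  10 | fdgbcffgfdggff
  13 |   0 | fdgdgbefbbfdgbcffgfdggff
  14 |  18 | fdggff
  15 |  22 | ff
  16 |  15 | ffgfdggff
  17 |  16 | fgfdggff
  18 |  12 | gbcffgfdggff
  19 |   4 | gbefbbfdgbcffgfdggff
  20 |   2 | gdgbefbbfdgbcffgfdggff
  21 |  17 | gfdggff
  22 |  21 | gff
  23 |  20 | ggff

SA = [8, 13, 5, 9, 14, 11, 3, 1, 19, 6, 23, 7, 10, 0, 18, 22, 15, 16, 12, 4, 2, 17, 21, 20]
[i] adj suffixes → lcp
  [1] 8/13 → 1 ('b')
  [2] 13/5 → 1 ('b')
  [3] 5/9 → 1 ('b')
  [4] 9/14 → 0 ('')
  [5] 14/11 → 0 ('')
  [6] 11/3 → 3 ('dgb')
  [7] 3/1 → 2 ('dg')
  [8] 1/19 → 2 ('dg')
  [9] 19/6 → 0 ('')
  [10] 6/23 → 0 ('')
  [11] 23/7 → 1 ('f')
  [12] 7/10 → 1 ('f')
  [13] 10/0 → 3 ('fdg')
  [14] 0/18 → 3 ('fdg')
  [15] 18/22 → 1 ('f')
  [16] 22/15 → 2 ('ff')
  [17] 15/16 → 1 ('f')
  [18] 16/12 → 0 ('')
  [19] 12/4 → 2 ('gb')
  [20] 4/2 → 1 ('g')
  [21] 2/17 → 1 ('g')
  [22] 17/21 → 2 ('gf')
  [23] 21/20 → 1 ('g')

n(n+1)/2 = 24·25/2 = 300
Σ LCP = 0 + 1 + 1 + 1 + 0 + 0 + 3 + 2 + 2 + 0 + 0 + 1 + 1 + 3 + 3 + 1 + 2 + 1 + 0 + 2 + 1 + 1 + 2 + 1 = 29
distinct = 300 − 29 = 271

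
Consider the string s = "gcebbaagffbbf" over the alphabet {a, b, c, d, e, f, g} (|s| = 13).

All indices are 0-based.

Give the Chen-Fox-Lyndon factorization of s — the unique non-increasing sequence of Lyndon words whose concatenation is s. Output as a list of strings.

emit factor 1: 'g' (i=0, period=1)
emit factor 2: 'ce' (i=1, period=2)
emit factor 3: 'b' (i=3, period=1)
emit factor 4: 'b' (i=4, period=1)
emit factor 5: 'aagffbbf' (i=5, period=8)

["g", "ce", "b", "b", "aagffbbf"]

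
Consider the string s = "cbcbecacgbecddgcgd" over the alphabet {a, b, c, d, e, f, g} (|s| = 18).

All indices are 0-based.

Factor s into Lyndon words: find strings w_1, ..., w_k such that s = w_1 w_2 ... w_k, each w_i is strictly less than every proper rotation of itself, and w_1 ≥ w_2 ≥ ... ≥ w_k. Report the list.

["c", "bcbec", "acgbecddgcgd"]

emit factor 1: 'c' (i=0, period=1)
emit factor 2: 'bcbec' (i=1, period=5)
emit factor 3: 'acgbecddgcgd' (i=6, period=12)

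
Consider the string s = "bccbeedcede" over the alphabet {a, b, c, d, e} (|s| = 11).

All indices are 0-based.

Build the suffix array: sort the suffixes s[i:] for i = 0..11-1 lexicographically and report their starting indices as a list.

[0, 3, 2, 1, 7, 6, 9, 10, 5, 8, 4]

sorted suffixes:
  #0 SA[0]=0  'bccbeedcede'
  #1 SA[1]=3  'beedcede'
  #2 SA[2]=2  'cbeedcede'
  #3 SA[3]=1  'ccbeedcede'
  #4 SA[4]=7  'cede'
  #5 SA[5]=6  'dcede'
  #6 SA[6]=9  'de'
  #7 SA[7]=10  'e'
  #8 SA[8]=5  'edcede'
  #9 SA[9]=8  'ede'
  #10 SA[10]=4  'eedcede'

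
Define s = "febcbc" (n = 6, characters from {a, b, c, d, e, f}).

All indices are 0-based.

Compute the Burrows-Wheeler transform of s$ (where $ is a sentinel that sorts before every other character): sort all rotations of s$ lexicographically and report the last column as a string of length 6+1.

rank  rotation last
    0  $febcbc  c
    1  bc$febc  c
    2  bcbc$fe  e
    3  c$febcb  b
    4  cbc$feb  b
    5  ebcbc$f  f
    6  febcbc$  $

ccebbf$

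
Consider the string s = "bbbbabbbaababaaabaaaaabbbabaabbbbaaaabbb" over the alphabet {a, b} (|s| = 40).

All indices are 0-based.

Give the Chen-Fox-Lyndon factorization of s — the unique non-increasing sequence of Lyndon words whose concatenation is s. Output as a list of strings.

emit factor 1: 'b' (i=0, period=1)
emit factor 2: 'b' (i=1, period=1)
emit factor 3: 'b' (i=2, period=1)
emit factor 4: 'b' (i=3, period=1)
emit factor 5: 'abbb' (i=4, period=4)
emit factor 6: 'aabab' (i=8, period=5)
emit factor 7: 'aaab' (i=13, period=4)
emit factor 8: 'aaaaabbbabaabbbbaaaabbb' (i=17, period=23)

["b", "b", "b", "b", "abbb", "aabab", "aaab", "aaaaabbbabaabbbbaaaabbb"]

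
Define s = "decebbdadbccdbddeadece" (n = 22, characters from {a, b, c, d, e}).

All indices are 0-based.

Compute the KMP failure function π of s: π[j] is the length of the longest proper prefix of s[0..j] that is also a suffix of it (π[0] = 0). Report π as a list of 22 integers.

π[0] = 0
j=1 s[j]='e': π[1]=0 (border '')
j=2 s[j]='c': π[2]=0 (border '')
j=3 s[j]='e': π[3]=0 (border '')
j=4 s[j]='b': π[4]=0 (border '')
j=5 s[j]='b': π[5]=0 (border '')
j=6 s[j]='d': π[6]=1 (border 'd')
j=7 s[j]='a': k: 1→0; π[7]=0 (border '')
j=8 s[j]='d': π[8]=1 (border 'd')
j=9 s[j]='b': k: 1→0; π[9]=0 (border '')
j=10 s[j]='c': π[10]=0 (border '')
j=11 s[j]='c': π[11]=0 (border '')
j=12 s[j]='d': π[12]=1 (border 'd')
j=13 s[j]='b': k: 1→0; π[13]=0 (border '')
j=14 s[j]='d': π[14]=1 (border 'd')
j=15 s[j]='d': k: 1→0; π[15]=1 (border 'd')
j=16 s[j]='e': π[16]=2 (border 'de')
j=17 s[j]='a': k: 2→0; π[17]=0 (border '')
j=18 s[j]='d': π[18]=1 (border 'd')
j=19 s[j]='e': π[19]=2 (border 'de')
j=20 s[j]='c': π[20]=3 (border 'dec')
j=21 s[j]='e': π[21]=4 (border 'dece')

[0, 0, 0, 0, 0, 0, 1, 0, 1, 0, 0, 0, 1, 0, 1, 1, 2, 0, 1, 2, 3, 4]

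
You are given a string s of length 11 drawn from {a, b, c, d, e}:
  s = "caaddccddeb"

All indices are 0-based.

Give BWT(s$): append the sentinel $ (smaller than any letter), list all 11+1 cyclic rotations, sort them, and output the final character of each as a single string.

bcae$dcdacdd

rank  rotation      last
    0  $caaddccddeb  b
    1  aaddccddeb$c  c
    2  addccddeb$ca  a
    3  b$caaddccdde  e
    4  caaddccddeb$  $
    5  ccddeb$caadd  d
    6  cddeb$caaddc  c
    7  dccddeb$caad  d
    8  ddccddeb$caa  a
    9  ddeb$caaddcc  c
   10  deb$caaddccd  d
   11  eb$caaddccdd  d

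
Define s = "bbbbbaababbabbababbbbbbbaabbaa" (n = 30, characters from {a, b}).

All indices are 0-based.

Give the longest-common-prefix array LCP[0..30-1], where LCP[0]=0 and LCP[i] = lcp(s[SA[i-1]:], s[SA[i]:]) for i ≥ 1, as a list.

[0, 1, 2, 3, 1, 5, 2, 4, 5, 3, 0, 3, 4, 2, 3, 6, 4, 1, 4, 5, 3, 4, 2, 6, 3, 7, 4, 8, 5, 6]

sorted suffixes:
  #0 SA[0]=29  'a'
  #1 SA[1]=28  'aa'
  #2 SA[2]=5  'aababbabbababbbbbbbaabbaa'
  #3 SA[3]=24  'aabbaa'
  #4 SA[4]=6  'ababbabbababbbbbbbaabbaa'
  #5 SA[5]=14  'ababbbbbbbaabbaa'
  #6 SA[6]=25  'abbaa'
  #7 SA[7]=11  'abbababbbbbbbaabbaa'
  #8 SA[8]=8  'abbabbababbbbbbbaabbaa'
  #9 SA[9]=16  'abbbbbbbaabbaa'
  #10 SA[10]=27  'baa'
  #11 SA[11]=4  'baababbabbababbbbbbbaabbaa'
  #12 SA[12]=23  'baabbaa'
  #13 SA[13]=13  'bababbbbbbbaabbaa'
  #14 SA[14]=10  'babbababbbbbbbaabbaa'
  #15 SA[15]=7  'babbabbababbbbbbbaabbaa'
  #16 SA[16]=15  'babbbbbbbaabbaa'
  #17 SA[17]=26  'bbaa'
  #18 SA[18]=3  'bbaababbabbababbbbbbbaabbaa'
  #19 SA[19]=22  'bbaabbaa'
  #20 SA[20]=12  'bbababbbbbbbaabbaa'
  #21 SA[21]=9  'bbabbababbbbbbbaabbaa'
  #22 SA[22]=2  'bbbaababbabbababbbbbbbaabbaa'
  #23 SA[23]=21  'bbbaabbaa'
  #24 SA[24]=1  'bbbbaababbabbababbbbbbbaabbaa'
  #25 SA[25]=20  'bbbbaabbaa'
  #26 SA[26]=0  'bbbbbaababbabbababbbbbbbaabbaa'
  #27 SA[27]=19  'bbbbbaabbaa'
  #28 SA[28]=18  'bbbbbbaabbaa'
  #29 SA[29]=17  'bbbbbbbaabbaa'

SA = [29, 28, 5, 24, 6, 14, 25, 11, 8, 16, 27, 4, 23, 13, 10, 7, 15, 26, 3, 22, 12, 9, 2, 21, 1, 20, 0, 19, 18, 17]
[i] adj suffixes → lcp
  [1] 29/28 → 1 ('a')
  [2] 28/5 → 2 ('aa')
  [3] 5/24 → 3 ('aab')
  [4] 24/6 → 1 ('a')
  [5] 6/14 → 5 ('ababb')
  [6] 14/25 → 2 ('ab')
  [7] 25/11 → 4 ('abba')
  [8] 11/8 → 5 ('abbab')
  [9] 8/16 → 3 ('abb')
  [10] 16/27 → 0 ('')
  [11] 27/4 → 3 ('baa')
  [12] 4/23 → 4 ('baab')
  [13] 23/13 → 2 ('ba')
  [14] 13/10 → 3 ('bab')
  [15] 10/7 → 6 ('babbab')
  [16] 7/15 → 4 ('babb')
  [17] 15/26 → 1 ('b')
  [18] 26/3 → 4 ('bbaa')
  [19] 3/22 → 5 ('bbaab')
  [20] 22/12 → 3 ('bba')
  [21] 12/9 → 4 ('bbab')
  [22] 9/2 → 2 ('bb')
  [23] 2/21 → 6 ('bbbaab')
  [24] 21/1 → 3 ('bbb')
  [25] 1/20 → 7 ('bbbbaab')
  [26] 20/0 → 4 ('bbbb')
  [27] 0/19 → 8 ('bbbbbaab')
  [28] 19/18 → 5 ('bbbbb')
  [29] 18/17 → 6 ('bbbbbb')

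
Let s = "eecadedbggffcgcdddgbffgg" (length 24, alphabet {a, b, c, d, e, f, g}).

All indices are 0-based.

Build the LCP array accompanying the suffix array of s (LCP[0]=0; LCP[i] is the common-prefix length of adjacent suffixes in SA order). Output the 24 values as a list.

[0, 0, 1, 0, 1, 1, 0, 1, 2, 1, 1, 0, 1, 1, 0, 1, 2, 1, 0, 1, 1, 1, 1, 2]

sorted suffixes:
  #0 SA[0]=3  'adedbggffcgcdddgbffgg'
  #1 SA[1]=19  'bffgg'
  #2 SA[2]=7  'bggffcgcdddgbffgg'
  #3 SA[3]=2  'cadedbggffcgcdddgbffgg'
  #4 SA[4]=14  'cdddgbffgg'
  #5 SA[5]=12  'cgcdddgbffgg'
  #6 SA[6]=6  'dbggffcgcdddgbffgg'
  #7 SA[7]=15  'dddgbffgg'
  #8 SA[8]=16  'ddgbffgg'
  #9 SA[9]=4  'dedbggffcgcdddgbffgg'
  #10 SA[10]=17  'dgbffgg'
  #11 SA[11]=1  'ecadedbggffcgcdddgbffgg'
  #12 SA[12]=5  'edbggffcgcdddgbffgg'
  #13 SA[13]=0  'eecadedbggffcgcdddgbffgg'
  #14 SA[14]=11  'fcgcdddgbffgg'
  #15 SA[15]=10  'ffcgcdddgbffgg'
  #16 SA[16]=20  'ffgg'
  #17 SA[17]=21  'fgg'
  #18 SA[18]=23  'g'
  #19 SA[19]=18  'gbffgg'
  #20 SA[20]=13  'gcdddgbffgg'
  #21 SA[21]=9  'gffcgcdddgbffgg'
  #22 SA[22]=22  'gg'
  #23 SA[23]=8  'ggffcgcdddgbffgg'

SA = [3, 19, 7, 2, 14, 12, 6, 15, 16, 4, 17, 1, 5, 0, 11, 10, 20, 21, 23, 18, 13, 9, 22, 8]
[i] adj suffixes → lcp
  [1] 3/19 → 0 ('')
  [2] 19/7 → 1 ('b')
  [3] 7/2 → 0 ('')
  [4] 2/14 → 1 ('c')
  [5] 14/12 → 1 ('c')
  [6] 12/6 → 0 ('')
  [7] 6/15 → 1 ('d')
  [8] 15/16 → 2 ('dd')
  [9] 16/4 → 1 ('d')
  [10] 4/17 → 1 ('d')
  [11] 17/1 → 0 ('')
  [12] 1/5 → 1 ('e')
  [13] 5/0 → 1 ('e')
  [14] 0/11 → 0 ('')
  [15] 11/10 → 1 ('f')
  [16] 10/20 → 2 ('ff')
  [17] 20/21 → 1 ('f')
  [18] 21/23 → 0 ('')
  [19] 23/18 → 1 ('g')
  [20] 18/13 → 1 ('g')
  [21] 13/9 → 1 ('g')
  [22] 9/22 → 1 ('g')
  [23] 22/8 → 2 ('gg')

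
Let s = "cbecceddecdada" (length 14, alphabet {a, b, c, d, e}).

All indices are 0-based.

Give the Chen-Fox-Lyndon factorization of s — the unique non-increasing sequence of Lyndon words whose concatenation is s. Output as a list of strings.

["c", "becceddecd", "ad", "a"]

emit factor 1: 'c' (i=0, period=1)
emit factor 2: 'becceddecd' (i=1, period=10)
emit factor 3: 'ad' (i=11, period=2)
emit factor 4: 'a' (i=13, period=1)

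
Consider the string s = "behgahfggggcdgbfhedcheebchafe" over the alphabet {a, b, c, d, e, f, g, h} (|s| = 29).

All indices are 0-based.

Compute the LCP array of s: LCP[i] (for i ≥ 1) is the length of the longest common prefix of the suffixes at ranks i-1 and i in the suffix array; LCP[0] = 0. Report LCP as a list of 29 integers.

rank | idx | suffix
   0 |  26 | afe
   1 |   4 | ahfggggcdgbfhedcheebchafe
   2 |  23 | bchafe
   3 |   0 | behgahfggggcdgbfhedcheebchafe
   4 |  14 | bfhedcheebchafe
   5 |  11 | cdgbfhedcheebchafe
   6 |  24 | chafe
   7 |  19 | cheebchafe
   8 |  18 | dcheebchafe
   9 |  12 | dgbfhedcheebchafe
  10 |  28 | e
  11 |  22 | ebchafe
  12 |  17 | edcheebchafe
  13 |  21 | eebchafe
  14 |   1 | ehgahfggggcdgbfhedcheebchafe
  15 |  27 | fe
  16 |   6 | fggggcdgbfhedcheebchafe
  17 |  15 | fhedcheebchafe
  18 |   3 | gahfggggcdgbfhedcheebchafe
  19 |  13 | gbfhedcheebchafe
  20 |  10 | gcdgbfhedcheebchafe
  21 |   9 | ggcdgbfhedcheebchafe
  22 |   8 | gggcdgbfhedcheebchafe
  23 |   7 | ggggcdgbfhedcheebchafe
  24 |  25 | hafe
  25 |  16 | hedcheebchafe
  26 |  20 | heebchafe
  27 |   5 | hfggggcdgbfhedcheebchafe
  28 |   2 | hgahfggggcdgbfhedcheebchafe

SA = [26, 4, 23, 0, 14, 11, 24, 19, 18, 12, 28, 22, 17, 21, 1, 27, 6, 15, 3, 13, 10, 9, 8, 7, 25, 16, 20, 5, 2]
i: (SA[i-1],SA[i]) lcp shared
  1: (26,4) 1 'a'
  2: (4,23) 0 ''
  3: (23,0) 1 'b'
  4: (0,14) 1 'b'
  5: (14,11) 0 ''
  6: (11,24) 1 'c'
  7: (24,19) 2 'ch'
  8: (19,18) 0 ''
  9: (18,12) 1 'd'
  10: (12,28) 0 ''
  11: (28,22) 1 'e'
  12: (22,17) 1 'e'
  13: (17,21) 1 'e'
  14: (21,1) 1 'e'
  15: (1,27) 0 ''
  16: (27,6) 1 'f'
  17: (6,15) 1 'f'
  18: (15,3) 0 ''
  19: (3,13) 1 'g'
  20: (13,10) 1 'g'
  21: (10,9) 1 'g'
  22: (9,8) 2 'gg'
  23: (8,7) 3 'ggg'
  24: (7,25) 0 ''
  25: (25,16) 1 'h'
  26: (16,20) 2 'he'
  27: (20,5) 1 'h'
  28: (5,2) 1 'h'

[0, 1, 0, 1, 1, 0, 1, 2, 0, 1, 0, 1, 1, 1, 1, 0, 1, 1, 0, 1, 1, 1, 2, 3, 0, 1, 2, 1, 1]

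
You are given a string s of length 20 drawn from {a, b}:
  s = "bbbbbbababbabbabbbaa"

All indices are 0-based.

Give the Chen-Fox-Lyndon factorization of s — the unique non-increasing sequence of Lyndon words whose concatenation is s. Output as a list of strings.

["b", "b", "b", "b", "b", "b", "ababbabbabbb", "a", "a"]

emit factor 1: 'b' (i=0, period=1)
emit factor 2: 'b' (i=1, period=1)
emit factor 3: 'b' (i=2, period=1)
emit factor 4: 'b' (i=3, period=1)
emit factor 5: 'b' (i=4, period=1)
emit factor 6: 'b' (i=5, period=1)
emit factor 7: 'ababbabbabbb' (i=6, period=12)
emit factor 8: 'a' (i=18, period=1)
emit factor 9: 'a' (i=19, period=1)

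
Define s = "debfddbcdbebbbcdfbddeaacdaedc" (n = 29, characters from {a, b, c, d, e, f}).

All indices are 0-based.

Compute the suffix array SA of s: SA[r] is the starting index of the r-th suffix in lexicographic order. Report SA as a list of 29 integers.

[21, 22, 25, 11, 12, 6, 13, 17, 9, 2, 28, 23, 7, 14, 24, 5, 8, 27, 4, 18, 19, 0, 15, 20, 10, 1, 26, 16, 3]

rank | idx | suffix
   0 |  21 | aacdaedc
   1 |  22 | acdaedc
   2 |  25 | aedc
   3 |  11 | bbbcdfbddeaacdaedc
   4 |  12 | bbcdfbddeaacdaedc
   5 |   6 | bcdbebbbcdfbddeaacdaedc
   6 |  13 | bcdfbddeaacdaedc
   7 |  17 | bddeaacdaedc
   8 |   9 | bebbbcdfbddeaacdaedc
   9 |   2 | bfddbcdbebbbcdfbddeaacdaedc
  10 |  28 | c
  11 |  23 | cdaedc
  12 |   7 | cdbebbbcdfbddeaacdaedc
  13 |  14 | cdfbddeaacdaedc
  14 |  24 | daedc
  15 |   5 | dbcdbebbbcdfbddeaacdaedc
  16 |   8 | dbebbbcdfbddeaacdaedc
  17 |  27 | dc
  18 |   4 | ddbcdbebbbcdfbddeaacdaedc
  19 |  18 | ddeaacdaedc
  20 |  19 | deaacdaedc
  21 |   0 | debfddbcdbebbbcdfbddeaacdaedc
  22 |  15 | dfbddeaacdaedc
  23 |  20 | eaacdaedc
  24 |  10 | ebbbcdfbddeaacdaedc
  25 |   1 | ebfddbcdbebbbcdfbddeaacdaedc
  26 |  26 | edc
  27 |  16 | fbddeaacdaedc
  28 |   3 | fddbcdbebbbcdfbddeaacdaedc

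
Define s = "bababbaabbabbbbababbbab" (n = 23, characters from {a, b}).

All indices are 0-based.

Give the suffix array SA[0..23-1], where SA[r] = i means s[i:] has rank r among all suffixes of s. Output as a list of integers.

rank | idx | suffix
   0 |   6 | aabbabbbbababbbab
   1 |  21 | ab
   2 |   1 | ababbaabbabbbbababbbab
   3 |  15 | ababbbab
   4 |   3 | abbaabbabbbbababbbab
   5 |   7 | abbabbbbababbbab
   6 |  17 | abbbab
   7 |  10 | abbbbababbbab
   8 |  22 | b
   9 |   5 | baabbabbbbababbbab
  10 |  20 | bab
  11 |   0 | bababbaabbabbbbababbbab
  12 |  14 | bababbbab
  13 |   2 | babbaabbabbbbababbbab
  14 |  16 | babbbab
  15 |   9 | babbbbababbbab
  16 |   4 | bbaabbabbbbababbbab
  17 |  19 | bbab
  18 |  13 | bbababbbab
  19 |   8 | bbabbbbababbbab
  20 |  18 | bbbab
  21 |  12 | bbbababbbab
  22 |  11 | bbbbababbbab

[6, 21, 1, 15, 3, 7, 17, 10, 22, 5, 20, 0, 14, 2, 16, 9, 4, 19, 13, 8, 18, 12, 11]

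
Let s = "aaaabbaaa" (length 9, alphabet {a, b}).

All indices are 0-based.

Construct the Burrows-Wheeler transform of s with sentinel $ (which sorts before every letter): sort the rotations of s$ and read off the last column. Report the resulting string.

rank  rotation    last
    0  $aaaabbaaa  a
    1  a$aaaabbaa  a
    2  aa$aaaabba  a
    3  aaa$aaaabb  b
    4  aaaabbaaa$  $
    5  aaabbaaa$a  a
    6  aabbaaa$aa  a
    7  abbaaa$aaa  a
    8  baaa$aaaab  b
    9  bbaaa$aaaa  a

aaab$aaaba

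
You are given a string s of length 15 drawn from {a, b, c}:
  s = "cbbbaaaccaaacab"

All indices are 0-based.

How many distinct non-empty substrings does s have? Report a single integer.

rank | idx | suffix
   0 |   9 | aaacab
   1 |   4 | aaaccaaacab
   2 |  10 | aacab
   3 |   5 | aaccaaacab
   4 |  13 | ab
   5 |  11 | acab
   6 |   6 | accaaacab
   7 |  14 | b
   8 |   3 | baaaccaaacab
   9 |   2 | bbaaaccaaacab
  10 |   1 | bbbaaaccaaacab
  11 |   8 | caaacab
  12 |  12 | cab
  13 |   0 | cbbbaaaccaaacab
  14 |   7 | ccaaacab

SA = [9, 4, 10, 5, 13, 11, 6, 14, 3, 2, 1, 8, 12, 0, 7]
[i] adj suffixes → lcp
  [1] 9/4 → 4 ('aaac')
  [2] 4/10 → 2 ('aa')
  [3] 10/5 → 3 ('aac')
  [4] 5/13 → 1 ('a')
  [5] 13/11 → 1 ('a')
  [6] 11/6 → 2 ('ac')
  [7] 6/14 → 0 ('')
  [8] 14/3 → 1 ('b')
  [9] 3/2 → 1 ('b')
  [10] 2/1 → 2 ('bb')
  [11] 1/8 → 0 ('')
  [12] 8/12 → 2 ('ca')
  [13] 12/0 → 1 ('c')
  [14] 0/7 → 1 ('c')

n(n+1)/2 = 15·16/2 = 120
Σ LCP = 0 + 4 + 2 + 3 + 1 + 1 + 2 + 0 + 1 + 1 + 2 + 0 + 2 + 1 + 1 = 21
distinct = 120 − 21 = 99

99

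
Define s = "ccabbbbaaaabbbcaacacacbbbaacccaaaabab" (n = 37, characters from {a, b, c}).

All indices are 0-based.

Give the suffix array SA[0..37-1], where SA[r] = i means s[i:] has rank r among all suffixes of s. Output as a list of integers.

rank | idx | suffix
   0 |  30 | aaaabab
   1 |   7 | aaaabbbcaacacacbbbaacccaaaabab
   2 |  31 | aaabab
   3 |   8 | aaabbbcaacacacbbbaacccaaaabab
   4 |  32 | aabab
   5 |   9 | aabbbcaacacacbbbaacccaaaabab
   6 |  15 | aacacacbbbaacccaaaabab
   7 |  25 | aacccaaaabab
   8 |  35 | ab
   9 |  33 | abab
  10 |   2 | abbbbaaaabbbcaacacacbbbaacccaaaabab
  11 |  10 | abbbcaacacacbbbaacccaaaabab
  12 |  16 | acacacbbbaacccaaaabab
  13 |  18 | acacbbbaacccaaaabab
  14 |  20 | acbbbaacccaaaabab
  15 |  26 | acccaaaabab
  16 |  36 | b
  17 |   6 | baaaabbbcaacacacbbbaacccaaaabab
  18 |  24 | baacccaaaabab
  19 |  34 | bab
  20 |   5 | bbaaaabbbcaacacacbbbaacccaaaabab
  21 |  23 | bbaacccaaaabab
  22 |   4 | bbbaaaabbbcaacacacbbbaacccaaaabab
  23 |  22 | bbbaacccaaaabab
  24 |   3 | bbbbaaaabbbcaacacacbbbaacccaaaabab
  25 |  11 | bbbcaacacacbbbaacccaaaabab
  26 |  12 | bbcaacacacbbbaacccaaaabab
  27 |  13 | bcaacacacbbbaacccaaaabab
  28 |  29 | caaaabab
  29 |  14 | caacacacbbbaacccaaaabab
  30 |   1 | cabbbbaaaabbbcaacacacbbbaacccaaaabab
  31 |  17 | cacacbbbaacccaaaabab
  32 |  19 | cacbbbaacccaaaabab
  33 |  21 | cbbbaacccaaaabab
  34 |  28 | ccaaaabab
  35 |   0 | ccabbbbaaaabbbcaacacacbbbaacccaaaabab
  36 |  27 | cccaaaabab

[30, 7, 31, 8, 32, 9, 15, 25, 35, 33, 2, 10, 16, 18, 20, 26, 36, 6, 24, 34, 5, 23, 4, 22, 3, 11, 12, 13, 29, 14, 1, 17, 19, 21, 28, 0, 27]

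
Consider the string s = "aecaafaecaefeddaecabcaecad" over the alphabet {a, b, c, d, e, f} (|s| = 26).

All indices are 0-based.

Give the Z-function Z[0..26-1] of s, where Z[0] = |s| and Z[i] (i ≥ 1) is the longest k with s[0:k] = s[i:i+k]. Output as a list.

[26, 0, 0, 1, 1, 0, 4, 0, 0, 2, 0, 0, 0, 0, 0, 4, 0, 0, 1, 0, 0, 4, 0, 0, 1, 0]

Z[0]=26
i=1: fresh scan; Z[1]=0
i=2: fresh scan; Z[2]=0
i=3: fresh scan; Z[3]=1 grow→box=[3,4)
i=4: fresh scan; Z[4]=1 grow→box=[4,5)
i=5: fresh scan; Z[5]=0
i=6: fresh scan; Z[6]=4 grow→box=[6,10)
i=7: min(r-i=3, Z[1]=0)=0; Z[7]=0
i=8: min(r-i=2, Z[2]=0)=0; Z[8]=0
i=9: min(r-i=1, Z[3]=1)=1; Z[9]=2 grow→box=[9,11)
i=10: min(r-i=1, Z[1]=0)=0; Z[10]=0
i=11: fresh scan; Z[11]=0
i=12: fresh scan; Z[12]=0
i=13: fresh scan; Z[13]=0
i=14: fresh scan; Z[14]=0
i=15: fresh scan; Z[15]=4 grow→box=[15,19)
i=16: min(r-i=3, Z[1]=0)=0; Z[16]=0
i=17: min(r-i=2, Z[2]=0)=0; Z[17]=0
i=18: min(r-i=1, Z[3]=1)=1; Z[18]=1
i=19: fresh scan; Z[19]=0
i=20: fresh scan; Z[20]=0
i=21: fresh scan; Z[21]=4 grow→box=[21,25)
i=22: min(r-i=3, Z[1]=0)=0; Z[22]=0
i=23: min(r-i=2, Z[2]=0)=0; Z[23]=0
i=24: min(r-i=1, Z[3]=1)=1; Z[24]=1
i=25: fresh scan; Z[25]=0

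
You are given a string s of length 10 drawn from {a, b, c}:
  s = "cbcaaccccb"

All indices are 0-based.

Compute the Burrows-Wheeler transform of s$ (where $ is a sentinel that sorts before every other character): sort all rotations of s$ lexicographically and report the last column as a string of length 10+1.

bcaccbc$cca

rank  rotation     last
    0  $cbcaaccccb  b
    1  aaccccb$cbc  c
    2  accccb$cbca  a
    3  b$cbcaacccc  c
    4  bcaaccccb$c  c
    5  caaccccb$cb  b
    6  cb$cbcaaccc  c
    7  cbcaaccccb$  $
    8  ccb$cbcaacc  c
    9  cccb$cbcaac  c
   10  ccccb$cbcaa  a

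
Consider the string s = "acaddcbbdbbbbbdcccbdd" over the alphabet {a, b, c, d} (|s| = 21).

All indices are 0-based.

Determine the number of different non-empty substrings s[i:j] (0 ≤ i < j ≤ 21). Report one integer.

rank | idx | suffix
   0 |   0 | acaddcbbdbbbbbdcccbdd
   1 |   2 | addcbbdbbbbbdcccbdd
   2 |   9 | bbbbbdcccbdd
   3 |  10 | bbbbdcccbdd
   4 |  11 | bbbdcccbdd
   5 |   6 | bbdbbbbbdcccbdd
   6 |  12 | bbdcccbdd
   7 |   7 | bdbbbbbdcccbdd
   8 |  13 | bdcccbdd
   9 |  18 | bdd
  10 |   1 | caddcbbdbbbbbdcccbdd
  11 |   5 | cbbdbbbbbdcccbdd
  12 |  17 | cbdd
  13 |  16 | ccbdd
  14 |  15 | cccbdd
  15 |  20 | d
  16 |   8 | dbbbbbdcccbdd
  17 |   4 | dcbbdbbbbbdcccbdd
  18 |  14 | dcccbdd
  19 |  19 | dd
  20 |   3 | ddcbbdbbbbbdcccbdd

SA = [0, 2, 9, 10, 11, 6, 12, 7, 13, 18, 1, 5, 17, 16, 15, 20, 8, 4, 14, 19, 3]
[i] adj suffixes → lcp
  [1] 0/2 → 1 ('a')
  [2] 2/9 → 0 ('')
  [3] 9/10 → 4 ('bbbb')
  [4] 10/11 → 3 ('bbb')
  [5] 11/6 → 2 ('bb')
  [6] 6/12 → 3 ('bbd')
  [7] 12/7 → 1 ('b')
  [8] 7/13 → 2 ('bd')
  [9] 13/18 → 2 ('bd')
  [10] 18/1 → 0 ('')
  [11] 1/5 → 1 ('c')
  [12] 5/17 → 2 ('cb')
  [13] 17/16 → 1 ('c')
  [14] 16/15 → 2 ('cc')
  [15] 15/20 → 0 ('')
  [16] 20/8 → 1 ('d')
  [17] 8/4 → 1 ('d')
  [18] 4/14 → 2 ('dc')
  [19] 14/19 → 1 ('d')
  [20] 19/3 → 2 ('dd')

n(n+1)/2 = 21·22/2 = 231
Σ LCP = 0 + 1 + 0 + 4 + 3 + 2 + 3 + 1 + 2 + 2 + 0 + 1 + 2 + 1 + 2 + 0 + 1 + 1 + 2 + 1 + 2 = 31
distinct = 231 − 31 = 200

200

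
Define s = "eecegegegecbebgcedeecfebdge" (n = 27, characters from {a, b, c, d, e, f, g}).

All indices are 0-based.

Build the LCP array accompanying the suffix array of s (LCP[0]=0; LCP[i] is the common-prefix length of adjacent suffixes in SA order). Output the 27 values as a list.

[0, 1, 1, 0, 1, 2, 1, 0, 1, 0, 1, 2, 1, 2, 2, 1, 1, 3, 1, 3, 5, 0, 0, 1, 2, 2, 4]

rank→(start, suffix):
  0 → (23, 'bdge')
  1 → (11, 'bebgcedeecfebdge')
  2 → (13, 'bgcedeecfebdge')
  3 → (10, 'cbebgcedeecfebdge')
  4 → (15, 'cedeecfebdge')
  5 → (2, 'cegegegecbebgcedeecfebdge')
  6 → (20, 'cfebdge')
  7 → (17, 'deecfebdge')
  8 → (24, 'dge')
  9 → (26, 'e')
  10 → (22, 'ebdge')
  11 → (12, 'ebgcedeecfebdge')
  12 → (9, 'ecbebgcedeecfebdge')
  13 → (1, 'ecegegegecbebgcedeecfebdge')
  14 → (19, 'ecfebdge')
  15 → (16, 'edeecfebdge')
  16 → (0, 'eecegegegecbebgcedeecfebdge')
  17 → (18, 'eecfebdge')
  18 → (7, 'egecbebgcedeecfebdge')
  19 → (5, 'egegecbebgcedeecfebdge')
  20 → (3, 'egegegecbebgcedeecfebdge')
  21 → (21, 'febdge')
  22 → (14, 'gcedeecfebdge')
  23 → (25, 'ge')
  24 → (8, 'gecbebgcedeecfebdge')
  25 → (6, 'gegecbebgcedeecfebdge')
  26 → (4, 'gegegecbebgcedeecfebdge')

SA = [23, 11, 13, 10, 15, 2, 20, 17, 24, 26, 22, 12, 9, 1, 19, 16, 0, 18, 7, 5, 3, 21, 14, 25, 8, 6, 4]
i: (SA[i-1],SA[i]) lcp shared
  1: (23,11) 1 'b'
  2: (11,13) 1 'b'
  3: (13,10) 0 ''
  4: (10,15) 1 'c'
  5: (15,2) 2 'ce'
  6: (2,20) 1 'c'
  7: (20,17) 0 ''
  8: (17,24) 1 'd'
  9: (24,26) 0 ''
  10: (26,22) 1 'e'
  11: (22,12) 2 'eb'
  12: (12,9) 1 'e'
  13: (9,1) 2 'ec'
  14: (1,19) 2 'ec'
  15: (19,16) 1 'e'
  16: (16,0) 1 'e'
  17: (0,18) 3 'eec'
  18: (18,7) 1 'e'
  19: (7,5) 3 'ege'
  20: (5,3) 5 'egege'
  21: (3,21) 0 ''
  22: (21,14) 0 ''
  23: (14,25) 1 'g'
  24: (25,8) 2 'ge'
  25: (8,6) 2 'ge'
  26: (6,4) 4 'gege'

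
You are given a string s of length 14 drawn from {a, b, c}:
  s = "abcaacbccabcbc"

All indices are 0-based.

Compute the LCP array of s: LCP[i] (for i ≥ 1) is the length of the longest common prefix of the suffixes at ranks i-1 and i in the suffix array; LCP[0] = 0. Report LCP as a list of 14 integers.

[0, 1, 3, 1, 0, 2, 2, 2, 0, 1, 2, 1, 3, 1]

sorted suffixes:
  #0 SA[0]=3  'aacbccabcbc'
  #1 SA[1]=0  'abcaacbccabcbc'
  #2 SA[2]=9  'abcbc'
  #3 SA[3]=4  'acbccabcbc'
  #4 SA[4]=12  'bc'
  #5 SA[5]=1  'bcaacbccabcbc'
  #6 SA[6]=10  'bcbc'
  #7 SA[7]=6  'bccabcbc'
  #8 SA[8]=13  'c'
  #9 SA[9]=2  'caacbccabcbc'
  #10 SA[10]=8  'cabcbc'
  #11 SA[11]=11  'cbc'
  #12 SA[12]=5  'cbccabcbc'
  #13 SA[13]=7  'ccabcbc'

SA = [3, 0, 9, 4, 12, 1, 10, 6, 13, 2, 8, 11, 5, 7]
[i] adj suffixes → lcp
  [1] 3/0 → 1 ('a')
  [2] 0/9 → 3 ('abc')
  [3] 9/4 → 1 ('a')
  [4] 4/12 → 0 ('')
  [5] 12/1 → 2 ('bc')
  [6] 1/10 → 2 ('bc')
  [7] 10/6 → 2 ('bc')
  [8] 6/13 → 0 ('')
  [9] 13/2 → 1 ('c')
  [10] 2/8 → 2 ('ca')
  [11] 8/11 → 1 ('c')
  [12] 11/5 → 3 ('cbc')
  [13] 5/7 → 1 ('c')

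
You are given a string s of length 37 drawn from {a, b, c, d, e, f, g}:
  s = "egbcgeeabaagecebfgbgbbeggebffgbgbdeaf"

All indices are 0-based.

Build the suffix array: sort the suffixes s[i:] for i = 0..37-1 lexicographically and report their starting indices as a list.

[9, 7, 35, 10, 8, 20, 2, 32, 21, 26, 15, 18, 30, 13, 3, 33, 6, 34, 25, 14, 12, 5, 0, 22, 36, 27, 16, 28, 19, 1, 31, 17, 29, 24, 11, 4, 23]

rank | idx | suffix
   0 |   9 | aagecebfgbgbbeggebffgbgbdeaf
   1 |   7 | abaagecebfgbgbbeggebffgbgbdeaf
   2 |  35 | af
   3 |  10 | agecebfgbgbbeggebffgbgbdeaf
   4 |   8 | baagecebfgbgbbeggebffgbgbdeaf
   5 |  20 | bbeggebffgbgbdeaf
   6 |   2 | bcgeeabaagecebfgbgbbeggebffgbgbdeaf
   7 |  32 | bdeaf
   8 |  21 | beggebffgbgbdeaf
   9 |  26 | bffgbgbdeaf
  10 |  15 | bfgbgbbeggebffgbgbdeaf
  11 |  18 | bgbbeggebffgbgbdeaf
  12 |  30 | bgbdeaf
  13 |  13 | cebfgbgbbeggebffgbgbdeaf
  14 |   3 | cgeeabaagecebfgbgbbeggebffgbgbdeaf
  15 |  33 | deaf
  16 |   6 | eabaagecebfgbgbbeggebffgbgbdeaf
  17 |  34 | eaf
  18 |  25 | ebffgbgbdeaf
  19 |  14 | ebfgbgbbeggebffgbgbdeaf
  20 |  12 | ecebfgbgbbeggebffgbgbdeaf
  21 |   5 | eeabaagecebfgbgbbeggebffgbgbdeaf
  22 |   0 | egbcgeeabaagecebfgbgbbeggebffgbgbdeaf
  23 |  22 | eggebffgbgbdeaf
  24 |  36 | f
  25 |  27 | ffgbgbdeaf
  26 |  16 | fgbgbbeggebffgbgbdeaf
  27 |  28 | fgbgbdeaf
  28 |  19 | gbbeggebffgbgbdeaf
  29 |   1 | gbcgeeabaagecebfgbgbbeggebffgbgbdeaf
  30 |  31 | gbdeaf
  31 |  17 | gbgbbeggebffgbgbdeaf
  32 |  29 | gbgbdeaf
  33 |  24 | gebffgbgbdeaf
  34 |  11 | gecebfgbgbbeggebffgbgbdeaf
  35 |   4 | geeabaagecebfgbgbbeggebffgbgbdeaf
  36 |  23 | ggebffgbgbdeaf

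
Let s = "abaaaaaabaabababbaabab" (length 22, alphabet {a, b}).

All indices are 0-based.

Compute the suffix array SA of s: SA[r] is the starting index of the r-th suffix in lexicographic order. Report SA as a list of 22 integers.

rank | idx | suffix
   0 |   2 | aaaaaabaabababbaabab
   1 |   3 | aaaaabaabababbaabab
   2 |   4 | aaaabaabababbaabab
   3 |   5 | aaabaabababbaabab
   4 |   6 | aabaabababbaabab
   5 |  17 | aabab
   6 |   9 | aabababbaabab
   7 |  20 | ab
   8 |   0 | abaaaaaabaabababbaabab
   9 |   7 | abaabababbaabab
  10 |  18 | abab
  11 |  10 | abababbaabab
  12 |  12 | ababbaabab
  13 |  14 | abbaabab
  14 |  21 | b
  15 |   1 | baaaaaabaabababbaabab
  16 |  16 | baabab
  17 |   8 | baabababbaabab
  18 |  19 | bab
  19 |  11 | bababbaabab
  20 |  13 | babbaabab
  21 |  15 | bbaabab

[2, 3, 4, 5, 6, 17, 9, 20, 0, 7, 18, 10, 12, 14, 21, 1, 16, 8, 19, 11, 13, 15]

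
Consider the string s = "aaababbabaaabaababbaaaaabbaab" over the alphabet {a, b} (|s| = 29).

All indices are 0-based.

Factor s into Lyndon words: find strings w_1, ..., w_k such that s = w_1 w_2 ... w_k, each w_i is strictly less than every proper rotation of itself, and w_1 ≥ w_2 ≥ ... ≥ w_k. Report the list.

emit factor 1: 'aaababbab' (i=0, period=9)
emit factor 2: 'aaabaababb' (i=9, period=10)
emit factor 3: 'aaaaabbaab' (i=19, period=10)

["aaababbab", "aaabaababb", "aaaaabbaab"]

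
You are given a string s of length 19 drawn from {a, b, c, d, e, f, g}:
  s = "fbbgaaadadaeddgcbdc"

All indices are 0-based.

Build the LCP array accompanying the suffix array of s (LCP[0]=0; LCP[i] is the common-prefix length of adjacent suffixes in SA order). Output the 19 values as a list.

rank→(start, suffix):
  0 → (4, 'aaadadaeddgcbdc')
  1 → (5, 'aadadaeddgcbdc')
  2 → (6, 'adadaeddgcbdc')
  3 → (8, 'adaeddgcbdc')
  4 → (10, 'aeddgcbdc')
  5 → (1, 'bbgaaadadaeddgcbdc')
  6 → (16, 'bdc')
  7 → (2, 'bgaaadadaeddgcbdc')
  8 → (18, 'c')
  9 → (15, 'cbdc')
  10 → (7, 'dadaeddgcbdc')
  11 → (9, 'daeddgcbdc')
  12 → (17, 'dc')
  13 → (12, 'ddgcbdc')
  14 → (13, 'dgcbdc')
  15 → (11, 'eddgcbdc')
  16 → (0, 'fbbgaaadadaeddgcbdc')
  17 → (3, 'gaaadadaeddgcbdc')
  18 → (14, 'gcbdc')

SA = [4, 5, 6, 8, 10, 1, 16, 2, 18, 15, 7, 9, 17, 12, 13, 11, 0, 3, 14]
[i] adj suffixes → lcp
  [1] 4/5 → 2 ('aa')
  [2] 5/6 → 1 ('a')
  [3] 6/8 → 3 ('ada')
  [4] 8/10 → 1 ('a')
  [5] 10/1 → 0 ('')
  [6] 1/16 → 1 ('b')
  [7] 16/2 → 1 ('b')
  [8] 2/18 → 0 ('')
  [9] 18/15 → 1 ('c')
  [10] 15/7 → 0 ('')
  [11] 7/9 → 2 ('da')
  [12] 9/17 → 1 ('d')
  [13] 17/12 → 1 ('d')
  [14] 12/13 → 1 ('d')
  [15] 13/11 → 0 ('')
  [16] 11/0 → 0 ('')
  [17] 0/3 → 0 ('')
  [18] 3/14 → 1 ('g')

[0, 2, 1, 3, 1, 0, 1, 1, 0, 1, 0, 2, 1, 1, 1, 0, 0, 0, 1]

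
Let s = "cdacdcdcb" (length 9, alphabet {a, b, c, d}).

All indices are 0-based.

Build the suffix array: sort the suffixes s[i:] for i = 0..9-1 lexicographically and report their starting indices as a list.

[2, 8, 7, 0, 5, 3, 1, 6, 4]

rank→(start, suffix):
  0 → (2, 'acdcdcb')
  1 → (8, 'b')
  2 → (7, 'cb')
  3 → (0, 'cdacdcdcb')
  4 → (5, 'cdcb')
  5 → (3, 'cdcdcb')
  6 → (1, 'dacdcdcb')
  7 → (6, 'dcb')
  8 → (4, 'dcdcb')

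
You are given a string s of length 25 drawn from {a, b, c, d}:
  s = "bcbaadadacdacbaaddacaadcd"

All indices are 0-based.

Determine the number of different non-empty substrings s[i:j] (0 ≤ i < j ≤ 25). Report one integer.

sorted suffixes:
  #0 SA[0]=3  'aadadacdacbaaddacaadcd'
  #1 SA[1]=20  'aadcd'
  #2 SA[2]=14  'aaddacaadcd'
  #3 SA[3]=18  'acaadcd'
  #4 SA[4]=11  'acbaaddacaadcd'
  #5 SA[5]=8  'acdacbaaddacaadcd'
  #6 SA[6]=6  'adacdacbaaddacaadcd'
  #7 SA[7]=4  'adadacdacbaaddacaadcd'
  #8 SA[8]=21  'adcd'
  #9 SA[9]=15  'addacaadcd'
  #10 SA[10]=2  'baadadacdacbaaddacaadcd'
  #11 SA[11]=13  'baaddacaadcd'
  #12 SA[12]=0  'bcbaadadacdacbaaddacaadcd'
  #13 SA[13]=19  'caadcd'
  #14 SA[14]=1  'cbaadadacdacbaaddacaadcd'
  #15 SA[15]=12  'cbaaddacaadcd'
  #16 SA[16]=23  'cd'
  #17 SA[17]=9  'cdacbaaddacaadcd'
  #18 SA[18]=24  'd'
  #19 SA[19]=17  'dacaadcd'
  #20 SA[20]=10  'dacbaaddacaadcd'
  #21 SA[21]=7  'dacdacbaaddacaadcd'
  #22 SA[22]=5  'dadacdacbaaddacaadcd'
  #23 SA[23]=22  'dcd'
  #24 SA[24]=16  'ddacaadcd'

SA = [3, 20, 14, 18, 11, 8, 6, 4, 21, 15, 2, 13, 0, 19, 1, 12, 23, 9, 24, 17, 10, 7, 5, 22, 16]
i: (SA[i-1],SA[i]) lcp shared
  1: (3,20) 3 'aad'
  2: (20,14) 3 'aad'
  3: (14,18) 1 'a'
  4: (18,11) 2 'ac'
  5: (11,8) 2 'ac'
  6: (8,6) 1 'a'
  7: (6,4) 3 'ada'
  8: (4,21) 2 'ad'
  9: (21,15) 2 'ad'
  10: (15,2) 0 ''
  11: (2,13) 4 'baad'
  12: (13,0) 1 'b'
  13: (0,19) 0 ''
  14: (19,1) 1 'c'
  15: (1,12) 5 'cbaad'
  16: (12,23) 1 'c'
  17: (23,9) 2 'cd'
  18: (9,24) 0 ''
  19: (24,17) 1 'd'
  20: (17,10) 3 'dac'
  21: (10,7) 3 'dac'
  22: (7,5) 2 'da'
  23: (5,22) 1 'd'
  24: (22,16) 1 'd'

n(n+1)/2 = 25·26/2 = 325
Σ LCP = 0 + 3 + 3 + 1 + 2 + 2 + 1 + 3 + 2 + 2 + 0 + 4 + 1 + 0 + 1 + 5 + 1 + 2 + 0 + 1 + 3 + 3 + 2 + 1 + 1 = 44
distinct = 325 − 44 = 281

281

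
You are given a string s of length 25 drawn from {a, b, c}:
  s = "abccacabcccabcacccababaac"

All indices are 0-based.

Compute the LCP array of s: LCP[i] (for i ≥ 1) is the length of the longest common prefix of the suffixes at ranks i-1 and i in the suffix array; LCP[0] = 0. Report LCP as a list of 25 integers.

rank | idx | suffix
   0 |  22 | aac
   1 |  20 | abaac
   2 |  18 | ababaac
   3 |  11 | abcacccababaac
   4 |   0 | abccacabcccabcacccababaac
   5 |   6 | abcccabcacccababaac
   6 |  23 | ac
   7 |   4 | acabcccabcacccababaac
   8 |  14 | acccababaac
   9 |  21 | baac
  10 |  19 | babaac
  11 |  12 | bcacccababaac
  12 |   1 | bccacabcccabcacccababaac
  13 |   7 | bcccabcacccababaac
  14 |  24 | c
  15 |  17 | cababaac
  16 |  10 | cabcacccababaac
  17 |   5 | cabcccabcacccababaac
  18 |   3 | cacabcccabcacccababaac
  19 |  13 | cacccababaac
  20 |  16 | ccababaac
  21 |   9 | ccabcacccababaac
  22 |   2 | ccacabcccabcacccababaac
  23 |  15 | cccababaac
  24 |   8 | cccabcacccababaac

SA = [22, 20, 18, 11, 0, 6, 23, 4, 14, 21, 19, 12, 1, 7, 24, 17, 10, 5, 3, 13, 16, 9, 2, 15, 8]
[i] adj suffixes → lcp
  [1] 22/20 → 1 ('a')
  [2] 20/18 → 3 ('aba')
  [3] 18/11 → 2 ('ab')
  [4] 11/0 → 3 ('abc')
  [5] 0/6 → 4 ('abcc')
  [6] 6/23 → 1 ('a')
  [7] 23/4 → 2 ('ac')
  [8] 4/14 → 2 ('ac')
  [9] 14/21 → 0 ('')
  [10] 21/19 → 2 ('ba')
  [11] 19/12 → 1 ('b')
  [12] 12/1 → 2 ('bc')
  [13] 1/7 → 3 ('bcc')
  [14] 7/24 → 0 ('')
  [15] 24/17 → 1 ('c')
  [16] 17/10 → 3 ('cab')
  [17] 10/5 → 4 ('cabc')
  [18] 5/3 → 2 ('ca')
  [19] 3/13 → 3 ('cac')
  [20] 13/16 → 1 ('c')
  [21] 16/9 → 4 ('ccab')
  [22] 9/2 → 3 ('cca')
  [23] 2/15 → 2 ('cc')
  [24] 15/8 → 5 ('cccab')

[0, 1, 3, 2, 3, 4, 1, 2, 2, 0, 2, 1, 2, 3, 0, 1, 3, 4, 2, 3, 1, 4, 3, 2, 5]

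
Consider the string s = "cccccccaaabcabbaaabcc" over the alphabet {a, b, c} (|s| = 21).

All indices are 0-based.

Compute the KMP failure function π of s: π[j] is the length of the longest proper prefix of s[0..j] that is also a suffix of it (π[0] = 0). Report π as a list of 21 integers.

[0, 1, 2, 3, 4, 5, 6, 0, 0, 0, 0, 1, 0, 0, 0, 0, 0, 0, 0, 1, 2]

π[0] = 0
j=1 s[j]='c': π[1]=1 (border 'c')
j=2 s[j]='c': π[2]=2 (border 'cc')
j=3 s[j]='c': π[3]=3 (border 'ccc')
j=4 s[j]='c': π[4]=4 (border 'cccc')
j=5 s[j]='c': π[5]=5 (border 'ccccc')
j=6 s[j]='c': π[6]=6 (border 'cccccc')
j=7 s[j]='a': k: 6→5→4→3→2→1→0; π[7]=0 (border '')
j=8 s[j]='a': π[8]=0 (border '')
j=9 s[j]='a': π[9]=0 (border '')
j=10 s[j]='b': π[10]=0 (border '')
j=11 s[j]='c': π[11]=1 (border 'c')
j=12 s[j]='a': k: 1→0; π[12]=0 (border '')
j=13 s[j]='b': π[13]=0 (border '')
j=14 s[j]='b': π[14]=0 (border '')
j=15 s[j]='a': π[15]=0 (border '')
j=16 s[j]='a': π[16]=0 (border '')
j=17 s[j]='a': π[17]=0 (border '')
j=18 s[j]='b': π[18]=0 (border '')
j=19 s[j]='c': π[19]=1 (border 'c')
j=20 s[j]='c': π[20]=2 (border 'cc')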